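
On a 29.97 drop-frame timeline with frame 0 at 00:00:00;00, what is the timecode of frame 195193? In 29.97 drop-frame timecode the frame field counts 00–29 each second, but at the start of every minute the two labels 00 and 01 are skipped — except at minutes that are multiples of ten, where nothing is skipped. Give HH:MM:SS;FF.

Each 10-minute DF block holds 10 × 60 × 30 − 9 × 2 = 17982 frames. 195193 ÷ 17982 → 10 full blocks, remainder 15373.
Within the partial block the first minute is 1800 frames and each further minute 1798, so 8 further minute boundaries passed. Total skipped labels = 18 × 10 + 2 × 8 = 196.
Non-drop label index = 195193 + 196 = 195389; at 30 labels/s that is 01:48:32:29, i.e. DF 01:48:32;29.

01:48:32;29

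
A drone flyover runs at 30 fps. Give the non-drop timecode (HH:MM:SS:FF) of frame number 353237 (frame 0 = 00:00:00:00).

03:16:14:17

353237 ÷ 30 = 11774 full seconds, remainder 17 frames.
11774 s = 3 h 16 min 14 s.
Timecode: 03:16:14:17.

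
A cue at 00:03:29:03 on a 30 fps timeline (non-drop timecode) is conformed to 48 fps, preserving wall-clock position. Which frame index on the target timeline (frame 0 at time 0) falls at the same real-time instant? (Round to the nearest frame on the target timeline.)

Source frame index: (0×3600 + 3×60 + 29) × 30 + 3 = 6273.
Real time: 6273 / (30) = 2091/10 s.
Target frame: (2091/10) × (48) = 50184/5 ≈ 10036.800 → 10037.

frame 10037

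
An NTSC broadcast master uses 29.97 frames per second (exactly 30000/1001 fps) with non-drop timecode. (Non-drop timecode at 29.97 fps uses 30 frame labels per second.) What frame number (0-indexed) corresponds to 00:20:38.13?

Total seconds to the label: (0 × 3600 + 20 × 60 + 38) = 1238.
Frame index = 1238 × 30 + 13 = 37153.

frame 37153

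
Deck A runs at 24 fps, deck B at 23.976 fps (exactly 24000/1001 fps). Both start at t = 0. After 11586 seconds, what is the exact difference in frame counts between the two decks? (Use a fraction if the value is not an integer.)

278064/1001 frames

A emits 24 × 11586 = 278064 frames; B emits 24000/1001 × 11586 = 278064000/1001.
Difference = 278064/1001 frames (≈ 277.7862); B is behind A.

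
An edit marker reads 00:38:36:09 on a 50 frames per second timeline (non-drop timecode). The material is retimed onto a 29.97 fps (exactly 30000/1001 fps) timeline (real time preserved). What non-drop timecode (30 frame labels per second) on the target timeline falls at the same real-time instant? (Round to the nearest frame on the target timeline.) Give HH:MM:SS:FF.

Source frame index: (0×3600 + 38×60 + 36) × 50 + 9 = 115809.
Real time: 115809 / (50) = 115809/50 s.
Target frame: (115809/50) × (30000/1001) = 69485400/1001 ≈ 69415.984 → 69416.
At 30 labels/s: frame 69416 → 00:38:33:26.

00:38:33:26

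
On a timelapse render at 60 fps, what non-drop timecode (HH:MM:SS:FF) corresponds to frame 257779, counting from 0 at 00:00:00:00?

257779 ÷ 60 = 4296 full seconds, remainder 19 frames.
4296 s = 1 h 11 min 36 s.
Timecode: 01:11:36:19.

01:11:36:19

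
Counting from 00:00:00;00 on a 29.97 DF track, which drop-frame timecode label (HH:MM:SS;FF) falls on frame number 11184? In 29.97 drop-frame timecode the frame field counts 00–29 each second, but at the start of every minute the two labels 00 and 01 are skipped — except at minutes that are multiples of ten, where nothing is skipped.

00:06:13;06

Each 10-minute DF block holds 10 × 60 × 30 − 9 × 2 = 17982 frames. 11184 ÷ 17982 → 0 full blocks, remainder 11184.
Within the partial block the first minute is 1800 frames and each further minute 1798, so 6 further minute boundaries passed. Total skipped labels = 18 × 0 + 2 × 6 = 12.
Non-drop label index = 11184 + 12 = 11196; at 30 labels/s that is 00:06:13:06, i.e. DF 00:06:13;06.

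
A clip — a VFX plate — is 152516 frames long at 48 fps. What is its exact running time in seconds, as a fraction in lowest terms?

38129/12 seconds

Running time = 152516 ÷ (48) = 152516 × 1/48 = 38129/12 s.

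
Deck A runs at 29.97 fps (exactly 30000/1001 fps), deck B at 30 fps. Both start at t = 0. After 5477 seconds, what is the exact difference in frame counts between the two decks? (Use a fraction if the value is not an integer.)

A emits 30000/1001 × 5477 = 164310000/1001 frames; B emits 30 × 5477 = 164310.
Difference = 164310/1001 frames (≈ 164.1459); B is ahead of A.

164310/1001 frames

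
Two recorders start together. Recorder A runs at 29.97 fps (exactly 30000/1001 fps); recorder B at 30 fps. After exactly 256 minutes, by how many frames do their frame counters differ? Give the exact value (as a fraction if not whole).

256 min = 15360 s.
A emits 30000/1001 × 15360 = 460800000/1001 frames; B emits 30 × 15360 = 460800.
Difference = 460800/1001 frames (≈ 460.3397); B is ahead of A.

460800/1001 frames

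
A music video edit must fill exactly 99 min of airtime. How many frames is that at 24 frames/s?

142560 frames

99 min = 5940 s.
Frames = 5940 × 24 = 142560.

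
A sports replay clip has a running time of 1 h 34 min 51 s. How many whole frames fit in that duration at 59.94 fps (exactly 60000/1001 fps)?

1 h 34 min 51 s = 5691 s.
Frames = 5691 × 60000/1001 = 48780000/143 ≈ 341118.8811.
Complete frames: 341118.

341118 frames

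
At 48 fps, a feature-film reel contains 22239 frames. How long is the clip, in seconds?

463.3125 seconds

Running time = 22239 / (48) = 463.3125 s.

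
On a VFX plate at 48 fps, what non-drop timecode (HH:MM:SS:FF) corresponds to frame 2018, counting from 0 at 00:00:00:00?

2018 ÷ 48 = 42 full seconds, remainder 2 frames.
42 s = 0 h 0 min 42 s.
Timecode: 00:00:42:02.

00:00:42:02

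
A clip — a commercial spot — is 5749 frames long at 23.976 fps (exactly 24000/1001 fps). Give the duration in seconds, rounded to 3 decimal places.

239.781 seconds

Running time = 5749 × 1001/24000 = 5754749/24000 s ≈ 239.781 s.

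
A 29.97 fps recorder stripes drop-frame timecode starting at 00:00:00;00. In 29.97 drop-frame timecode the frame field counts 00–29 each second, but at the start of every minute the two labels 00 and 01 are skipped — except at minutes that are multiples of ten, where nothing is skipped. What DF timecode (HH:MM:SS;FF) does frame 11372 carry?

00:06:19;14

Ten DF minutes hold 17982 frames, so frame 11372 lies in block 0 (frames 0–17981) with 11372 frames into that block.
The block's first minute is 1800 frames and the rest 1798 each; 11372 frames reaches minute 6, so 0 × 18 + 6 × 2 = 12 labels have been skipped so far.
Adding those back, label number 11372 + 12 = 11384 at 30 labels/s is 379 s + 14 f = 0 h 6 min 19 s frame 14, i.e. 00:06:19;14.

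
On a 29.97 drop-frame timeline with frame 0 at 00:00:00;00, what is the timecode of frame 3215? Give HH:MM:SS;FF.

00:01:47;07

Each 10-minute DF block holds 10 × 60 × 30 − 9 × 2 = 17982 frames. 3215 ÷ 17982 → 0 full blocks, remainder 3215.
Within the partial block the first minute is 1800 frames and each further minute 1798, so 1 further minute boundary passed. Total skipped labels = 18 × 0 + 2 × 1 = 2.
Non-drop label index = 3215 + 2 = 3217; at 30 labels/s that is 00:01:47:07, i.e. DF 00:01:47;07.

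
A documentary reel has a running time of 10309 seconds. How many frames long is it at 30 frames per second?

309270 frames

Frames = 10309 × 30 = 309270.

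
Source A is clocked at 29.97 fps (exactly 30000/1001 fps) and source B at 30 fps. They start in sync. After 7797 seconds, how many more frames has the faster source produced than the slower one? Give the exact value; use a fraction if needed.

233910/1001 frames

A emits 30000/1001 × 7797 = 233910000/1001 frames; B emits 30 × 7797 = 233910.
Difference = 233910/1001 frames (≈ 233.6763); B is ahead of A.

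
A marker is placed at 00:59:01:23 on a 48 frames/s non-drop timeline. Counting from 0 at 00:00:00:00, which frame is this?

169991

Total seconds to the label: (0 × 3600 + 59 × 60 + 1) = 3541.
Frame index = 3541 × 48 + 23 = 169991.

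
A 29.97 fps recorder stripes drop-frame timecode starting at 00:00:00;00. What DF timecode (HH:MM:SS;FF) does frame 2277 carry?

00:01:15;29

Each 10-minute DF block holds 10 × 60 × 30 − 9 × 2 = 17982 frames. 2277 ÷ 17982 → 0 full blocks, remainder 2277.
Within the partial block the first minute is 1800 frames and each further minute 1798, so 1 further minute boundary passed. Total skipped labels = 18 × 0 + 2 × 1 = 2.
Non-drop label index = 2277 + 2 = 2279; at 30 labels/s that is 00:01:15:29, i.e. DF 00:01:15;29.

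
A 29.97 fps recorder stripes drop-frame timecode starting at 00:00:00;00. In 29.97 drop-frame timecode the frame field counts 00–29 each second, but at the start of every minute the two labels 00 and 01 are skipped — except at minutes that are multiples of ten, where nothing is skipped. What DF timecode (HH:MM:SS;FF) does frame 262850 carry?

02:26:10;14

Each 10-minute DF block holds 10 × 60 × 30 − 9 × 2 = 17982 frames. 262850 ÷ 17982 → 14 full blocks, remainder 11102.
Within the partial block the first minute is 1800 frames and each further minute 1798, so 6 further minute boundaries passed. Total skipped labels = 18 × 14 + 2 × 6 = 264.
Non-drop label index = 262850 + 264 = 263114; at 30 labels/s that is 02:26:10:14, i.e. DF 02:26:10;14.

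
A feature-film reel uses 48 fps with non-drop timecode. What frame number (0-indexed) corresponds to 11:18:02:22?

Total seconds to the label: (11 × 3600 + 18 × 60 + 2) = 40682.
Frame index = 40682 × 48 + 22 = 1952758.

1952758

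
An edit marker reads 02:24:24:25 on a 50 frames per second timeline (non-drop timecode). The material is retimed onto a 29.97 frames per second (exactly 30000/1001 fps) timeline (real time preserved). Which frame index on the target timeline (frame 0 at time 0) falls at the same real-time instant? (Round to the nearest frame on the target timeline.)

Source frame index: (2×3600 + 24×60 + 24) × 50 + 25 = 433225.
Real time: 433225 / (50) = 17329/2 s.
Target frame: (17329/2) × (30000/1001) = 19995000/77 ≈ 259675.325 → 259675.

frame 259675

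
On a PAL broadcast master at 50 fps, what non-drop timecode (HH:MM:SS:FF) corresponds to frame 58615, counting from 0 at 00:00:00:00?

58615 ÷ 50 = 1172 full seconds, remainder 15 frames.
1172 s = 0 h 19 min 32 s.
Timecode: 00:19:32:15.

00:19:32:15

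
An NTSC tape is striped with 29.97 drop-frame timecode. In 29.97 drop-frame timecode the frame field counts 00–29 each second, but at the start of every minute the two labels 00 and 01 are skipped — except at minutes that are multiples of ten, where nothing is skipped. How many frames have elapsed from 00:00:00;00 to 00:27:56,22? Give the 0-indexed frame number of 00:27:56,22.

50252

As if non-drop at 30 labels/s: (0 × 3600 + 27 × 60 + 56) × 30 + 22 = 50302.
Minute boundaries passed: 27; those not divisible by 10: 27 − 2 = 25; dropped labels = 2 × 25 = 50.
Actual frame index = 50302 − 50 = 50252.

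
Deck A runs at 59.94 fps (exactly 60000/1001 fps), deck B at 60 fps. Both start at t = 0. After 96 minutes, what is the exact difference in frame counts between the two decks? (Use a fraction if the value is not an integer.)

345600/1001 frames

96 min = 5760 s.
A emits 60000/1001 × 5760 = 345600000/1001 frames; B emits 60 × 5760 = 345600.
Difference = 345600/1001 frames (≈ 345.2547); B is ahead of A.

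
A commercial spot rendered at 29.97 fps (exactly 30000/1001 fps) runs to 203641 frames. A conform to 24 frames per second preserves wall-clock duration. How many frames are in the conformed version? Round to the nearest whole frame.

Frames at target rate = 203641 × (24) / (30000/1001) = 203844641/1250 ≈ 163075.713.
Nearest whole frame: 163076.

163076 frames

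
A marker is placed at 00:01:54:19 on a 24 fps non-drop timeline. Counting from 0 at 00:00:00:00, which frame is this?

2755

Total seconds to the label: (0 × 3600 + 1 × 60 + 54) = 114.
Frame index = 114 × 24 + 19 = 2755.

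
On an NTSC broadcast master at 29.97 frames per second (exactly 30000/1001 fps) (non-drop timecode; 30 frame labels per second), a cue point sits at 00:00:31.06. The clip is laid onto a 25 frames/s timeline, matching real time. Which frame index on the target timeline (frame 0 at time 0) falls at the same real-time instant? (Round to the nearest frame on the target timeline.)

Source frame index: (0×3600 + 0×60 + 31) × 30 + 6 = 936.
Real time: 936 / (30000/1001) = 39039/1250 s.
Target frame: (39039/1250) × (25) = 39039/50 ≈ 780.780 → 781.

frame 781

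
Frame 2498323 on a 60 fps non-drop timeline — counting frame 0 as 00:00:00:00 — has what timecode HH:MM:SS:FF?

2498323 ÷ 60 = 41638 full seconds, remainder 43 frames.
41638 s = 11 h 33 min 58 s.
Timecode: 11:33:58:43.

11:33:58:43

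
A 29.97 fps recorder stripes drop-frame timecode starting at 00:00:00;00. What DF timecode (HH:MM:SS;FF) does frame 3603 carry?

00:02:00;07

Each 10-minute DF block holds 10 × 60 × 30 − 9 × 2 = 17982 frames. 3603 ÷ 17982 → 0 full blocks, remainder 3603.
Within the partial block the first minute is 1800 frames and each further minute 1798, so 2 further minute boundaries passed. Total skipped labels = 18 × 0 + 2 × 2 = 4.
Non-drop label index = 3603 + 4 = 3607; at 30 labels/s that is 00:02:00:07, i.e. DF 00:02:00;07.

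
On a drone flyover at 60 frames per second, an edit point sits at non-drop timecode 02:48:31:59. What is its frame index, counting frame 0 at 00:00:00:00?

frame 606719

Total seconds to the label: (2 × 3600 + 48 × 60 + 31) = 10111.
Frame index = 10111 × 60 + 59 = 606719.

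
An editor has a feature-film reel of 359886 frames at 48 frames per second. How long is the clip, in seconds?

Running time = 359886 / (48) = 7497.625 s.

7497.625 seconds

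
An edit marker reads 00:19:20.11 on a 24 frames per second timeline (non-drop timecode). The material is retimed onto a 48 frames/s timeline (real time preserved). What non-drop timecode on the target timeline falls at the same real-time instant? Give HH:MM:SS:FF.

Source frame index: (0×3600 + 19×60 + 20) × 24 + 11 = 27851.
Real time: 27851 / (24) = 27851/24 s.
Target frame: (27851/24) × (48) = 55702.
At 48 labels/s: frame 55702 → 00:19:20:22.

00:19:20:22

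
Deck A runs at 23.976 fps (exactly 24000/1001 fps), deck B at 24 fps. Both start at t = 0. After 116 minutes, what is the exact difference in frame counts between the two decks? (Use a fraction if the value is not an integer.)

116 min = 6960 s.
A emits 24000/1001 × 6960 = 167040000/1001 frames; B emits 24 × 6960 = 167040.
Difference = 167040/1001 frames (≈ 166.8731); B is ahead of A.

167040/1001 frames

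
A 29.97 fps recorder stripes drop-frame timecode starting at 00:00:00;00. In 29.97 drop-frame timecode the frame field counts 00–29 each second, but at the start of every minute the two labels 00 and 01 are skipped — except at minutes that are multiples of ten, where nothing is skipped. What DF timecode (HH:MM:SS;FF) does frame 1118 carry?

00:00:37;08

Each 10-minute DF block holds 10 × 60 × 30 − 9 × 2 = 17982 frames. 1118 ÷ 17982 → 0 full blocks, remainder 1118.
Within the partial block the first minute is 1800 frames and each further minute 1798, so 0 further minute boundaries passed. Total skipped labels = 18 × 0 + 2 × 0 = 0.
Non-drop label index = 1118 + 0 = 1118; at 30 labels/s that is 00:00:37:08, i.e. DF 00:00:37;08.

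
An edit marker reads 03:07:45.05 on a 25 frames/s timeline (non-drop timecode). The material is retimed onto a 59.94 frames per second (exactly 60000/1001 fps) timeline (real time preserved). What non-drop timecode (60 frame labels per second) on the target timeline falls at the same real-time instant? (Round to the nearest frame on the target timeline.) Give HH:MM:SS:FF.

03:07:33:57

Source frame index: (3×3600 + 7×60 + 45) × 25 + 5 = 281630.
Real time: 281630 / (25) = 56326/5 s.
Target frame: (56326/5) × (60000/1001) = 675912000/1001 ≈ 675236.763 → 675237.
At 60 labels/s: frame 675237 → 03:07:33:57.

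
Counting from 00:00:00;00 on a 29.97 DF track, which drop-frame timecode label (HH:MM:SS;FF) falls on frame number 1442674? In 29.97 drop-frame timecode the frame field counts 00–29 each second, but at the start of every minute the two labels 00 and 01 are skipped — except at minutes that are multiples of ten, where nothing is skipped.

13:22:17;08

Each 10-minute DF block holds 10 × 60 × 30 − 9 × 2 = 17982 frames. 1442674 ÷ 17982 → 80 full blocks, remainder 4114.
Within the partial block the first minute is 1800 frames and each further minute 1798, so 2 further minute boundaries passed. Total skipped labels = 18 × 80 + 2 × 2 = 1444.
Non-drop label index = 1442674 + 1444 = 1444118; at 30 labels/s that is 13:22:17:08, i.e. DF 13:22:17;08.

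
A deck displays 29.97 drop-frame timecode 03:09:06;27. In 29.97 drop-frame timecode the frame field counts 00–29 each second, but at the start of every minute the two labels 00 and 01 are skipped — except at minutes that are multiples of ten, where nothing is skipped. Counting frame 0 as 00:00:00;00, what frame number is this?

As if non-drop at 30 labels/s: (3 × 3600 + 9 × 60 + 6) × 30 + 27 = 340407.
Minute boundaries passed: 189; those not divisible by 10: 189 − 18 = 171; dropped labels = 2 × 171 = 342.
Actual frame index = 340407 − 342 = 340065.

340065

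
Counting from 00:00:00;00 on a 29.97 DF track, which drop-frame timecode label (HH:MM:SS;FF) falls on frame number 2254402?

20:53:41;28

Each 10-minute DF block holds 10 × 60 × 30 − 9 × 2 = 17982 frames. 2254402 ÷ 17982 → 125 full blocks, remainder 6652.
Within the partial block the first minute is 1800 frames and each further minute 1798, so 3 further minute boundaries passed. Total skipped labels = 18 × 125 + 2 × 3 = 2256.
Non-drop label index = 2254402 + 2256 = 2256658; at 30 labels/s that is 20:53:41:28, i.e. DF 20:53:41;28.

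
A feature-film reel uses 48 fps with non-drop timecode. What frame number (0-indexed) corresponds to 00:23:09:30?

Total seconds to the label: (0 × 3600 + 23 × 60 + 9) = 1389.
Frame index = 1389 × 48 + 30 = 66702.

66702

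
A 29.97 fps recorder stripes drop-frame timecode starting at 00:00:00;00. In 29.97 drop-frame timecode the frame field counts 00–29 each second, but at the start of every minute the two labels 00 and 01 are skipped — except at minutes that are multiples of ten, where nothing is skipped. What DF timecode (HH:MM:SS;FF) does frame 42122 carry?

Each 10-minute DF block holds 10 × 60 × 30 − 9 × 2 = 17982 frames. 42122 ÷ 17982 → 2 full blocks, remainder 6158.
Within the partial block the first minute is 1800 frames and each further minute 1798, so 3 further minute boundaries passed. Total skipped labels = 18 × 2 + 2 × 3 = 42.
Non-drop label index = 42122 + 42 = 42164; at 30 labels/s that is 00:23:25:14, i.e. DF 00:23:25;14.

00:23:25;14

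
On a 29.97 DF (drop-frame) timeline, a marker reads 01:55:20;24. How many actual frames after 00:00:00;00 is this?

Complete 10-minute blocks: 11, each 17982 frames → 197802.
Remaining 5 whole minutes in the current block: 1800 + 4 × 1798 = 8992 frames.
Within the current minute: 20 × 30 + 24 − 2 = 622 (labels ;00/;01 skipped at this minute). Total = 197802 + 8992 + 622 = 207416.

207416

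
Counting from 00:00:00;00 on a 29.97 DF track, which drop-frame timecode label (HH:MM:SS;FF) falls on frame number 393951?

03:39:04;27

Each 10-minute DF block holds 10 × 60 × 30 − 9 × 2 = 17982 frames. 393951 ÷ 17982 → 21 full blocks, remainder 16329.
Within the partial block the first minute is 1800 frames and each further minute 1798, so 9 further minute boundaries passed. Total skipped labels = 18 × 21 + 2 × 9 = 396.
Non-drop label index = 393951 + 396 = 394347; at 30 labels/s that is 03:39:04:27, i.e. DF 03:39:04;27.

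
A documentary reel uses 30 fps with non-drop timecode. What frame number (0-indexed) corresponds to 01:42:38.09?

frame 184749

Total seconds to the label: (1 × 3600 + 42 × 60 + 38) = 6158.
Frame index = 6158 × 30 + 9 = 184749.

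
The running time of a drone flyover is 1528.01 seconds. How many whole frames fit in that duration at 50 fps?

76400 frames

Frames = 1528.01 × 50 = 152801/2 ≈ 76400.5000.
Complete frames: 76400.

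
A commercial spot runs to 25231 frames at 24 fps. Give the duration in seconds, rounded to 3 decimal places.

1051.292 seconds

Running time = 25231 × 1/24 = 25231/24 s ≈ 1051.292 s.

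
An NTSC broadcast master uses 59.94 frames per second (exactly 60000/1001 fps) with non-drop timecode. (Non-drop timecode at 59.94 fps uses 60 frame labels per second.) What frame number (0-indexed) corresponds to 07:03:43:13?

Total seconds to the label: (7 × 3600 + 3 × 60 + 43) = 25423.
Frame index = 25423 × 60 + 13 = 1525393.

frame 1525393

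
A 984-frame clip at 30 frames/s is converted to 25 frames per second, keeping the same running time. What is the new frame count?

Target frames = source frames × (target rate / source rate) = 984 × (25)/(30) = 984 × 5/6 = 820.

820 frames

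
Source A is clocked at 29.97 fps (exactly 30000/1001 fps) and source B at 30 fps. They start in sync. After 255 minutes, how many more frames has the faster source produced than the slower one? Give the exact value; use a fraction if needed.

255 min = 15300 s.
A emits 30000/1001 × 15300 = 459000000/1001 frames; B emits 30 × 15300 = 459000.
Difference = 459000/1001 frames (≈ 458.5415); B is ahead of A.

459000/1001 frames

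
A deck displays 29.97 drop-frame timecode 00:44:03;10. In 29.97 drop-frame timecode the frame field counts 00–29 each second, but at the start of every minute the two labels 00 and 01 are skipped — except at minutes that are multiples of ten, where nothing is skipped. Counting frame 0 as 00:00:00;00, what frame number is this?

79220

As if non-drop at 30 labels/s: (0 × 3600 + 44 × 60 + 3) × 30 + 10 = 79300.
Minute boundaries passed: 44; those not divisible by 10: 44 − 4 = 40; dropped labels = 2 × 40 = 80.
Actual frame index = 79300 − 80 = 79220.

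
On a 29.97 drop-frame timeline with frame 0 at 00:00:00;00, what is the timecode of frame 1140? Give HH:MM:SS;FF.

Ten DF minutes hold 17982 frames, so frame 1140 lies in block 0 (frames 0–17981) with 1140 frames into that block.
The block's first minute is 1800 frames and the rest 1798 each; 1140 frames reaches minute 0, so 0 × 18 + 0 × 2 = 0 labels have been skipped so far.
Adding those back, label number 1140 + 0 = 1140 at 30 labels/s is 38 s + 0 f = 0 h 0 min 38 s frame 0, i.e. 00:00:38;00.

00:00:38;00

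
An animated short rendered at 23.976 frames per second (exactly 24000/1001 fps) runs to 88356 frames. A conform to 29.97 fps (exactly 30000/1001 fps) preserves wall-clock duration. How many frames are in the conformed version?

110445 frames

Target frames = source frames × (target rate / source rate) = 88356 × (30000/1001)/(24000/1001) = 88356 × 5/4 = 110445.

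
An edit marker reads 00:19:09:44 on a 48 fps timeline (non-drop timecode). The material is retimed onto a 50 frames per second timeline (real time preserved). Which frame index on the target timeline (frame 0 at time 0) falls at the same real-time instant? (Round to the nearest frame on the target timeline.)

frame 57496

Source frame index: (0×3600 + 19×60 + 9) × 48 + 44 = 55196.
Real time: 55196 / (48) = 13799/12 s.
Target frame: (13799/12) × (50) = 344975/6 ≈ 57495.833 → 57496.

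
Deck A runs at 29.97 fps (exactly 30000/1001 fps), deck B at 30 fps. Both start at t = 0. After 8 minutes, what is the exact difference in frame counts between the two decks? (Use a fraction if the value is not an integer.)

8 min = 480 s.
A emits 30000/1001 × 480 = 14400000/1001 frames; B emits 30 × 480 = 14400.
Difference = 14400/1001 frames (≈ 14.3856); B is ahead of A.

14400/1001 frames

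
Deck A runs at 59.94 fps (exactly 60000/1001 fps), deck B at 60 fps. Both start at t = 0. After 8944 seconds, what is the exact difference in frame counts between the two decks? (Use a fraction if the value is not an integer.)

A emits 60000/1001 × 8944 = 41280000/77 frames; B emits 60 × 8944 = 536640.
Difference = 41280/77 frames (≈ 536.1039); B is ahead of A.

41280/77 frames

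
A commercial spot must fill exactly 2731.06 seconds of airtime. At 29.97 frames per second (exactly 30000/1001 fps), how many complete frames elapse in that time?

81849 frames

Frames = 2731.06 × 30000/1001 = 81931800/1001 ≈ 81849.9500.
Complete frames: 81849.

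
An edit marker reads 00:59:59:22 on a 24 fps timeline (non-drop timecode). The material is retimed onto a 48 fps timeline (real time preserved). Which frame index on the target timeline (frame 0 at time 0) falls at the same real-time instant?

frame 172796

Source frame index: (0×3600 + 59×60 + 59) × 24 + 22 = 86398.
Real time: 86398 / (24) = 43199/12 s.
Target frame: (43199/12) × (48) = 172796.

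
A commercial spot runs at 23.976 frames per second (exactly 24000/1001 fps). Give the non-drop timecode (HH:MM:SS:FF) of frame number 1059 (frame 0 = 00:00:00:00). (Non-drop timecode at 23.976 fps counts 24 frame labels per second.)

00:00:44:03

1059 ÷ 24 = 44 full seconds, remainder 3 frames.
44 s = 0 h 0 min 44 s.
Timecode: 00:00:44:03.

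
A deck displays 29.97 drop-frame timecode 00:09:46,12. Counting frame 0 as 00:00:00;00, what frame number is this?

As if non-drop at 30 labels/s: (0 × 3600 + 9 × 60 + 46) × 30 + 12 = 17592.
Minute boundaries passed: 9; those not divisible by 10: 9 − 0 = 9; dropped labels = 2 × 9 = 18.
Actual frame index = 17592 − 18 = 17574.

17574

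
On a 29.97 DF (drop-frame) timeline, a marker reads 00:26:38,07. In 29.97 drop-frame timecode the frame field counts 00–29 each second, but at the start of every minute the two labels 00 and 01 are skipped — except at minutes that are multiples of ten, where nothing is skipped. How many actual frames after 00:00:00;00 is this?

47899

Complete 10-minute blocks: 2, each 17982 frames → 35964.
Remaining 6 whole minutes in the current block: 1800 + 5 × 1798 = 10790 frames.
Within the current minute: 38 × 30 + 7 − 2 = 1145 (labels ;00/;01 skipped at this minute). Total = 35964 + 10790 + 1145 = 47899.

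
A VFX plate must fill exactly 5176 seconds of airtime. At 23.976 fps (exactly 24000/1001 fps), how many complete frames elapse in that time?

124099 frames

Frames = 5176 × 24000/1001 = 124224000/1001 ≈ 124099.9001.
Complete frames: 124099.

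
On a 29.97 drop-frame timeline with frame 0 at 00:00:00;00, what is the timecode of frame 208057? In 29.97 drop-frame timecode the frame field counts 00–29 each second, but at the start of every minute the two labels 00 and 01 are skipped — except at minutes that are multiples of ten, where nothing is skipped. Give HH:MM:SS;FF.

01:55:42;05

Each 10-minute DF block holds 10 × 60 × 30 − 9 × 2 = 17982 frames. 208057 ÷ 17982 → 11 full blocks, remainder 10255.
Within the partial block the first minute is 1800 frames and each further minute 1798, so 5 further minute boundaries passed. Total skipped labels = 18 × 11 + 2 × 5 = 208.
Non-drop label index = 208057 + 208 = 208265; at 30 labels/s that is 01:55:42:05, i.e. DF 01:55:42;05.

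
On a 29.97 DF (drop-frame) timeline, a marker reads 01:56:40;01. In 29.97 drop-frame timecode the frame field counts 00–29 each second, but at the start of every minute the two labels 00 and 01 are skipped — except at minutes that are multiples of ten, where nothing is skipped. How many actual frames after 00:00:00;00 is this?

209791

Complete 10-minute blocks: 11, each 17982 frames → 197802.
Remaining 6 whole minutes in the current block: 1800 + 5 × 1798 = 10790 frames.
Within the current minute: 40 × 30 + 1 − 2 = 1199 (labels ;00/;01 skipped at this minute). Total = 197802 + 10790 + 1199 = 209791.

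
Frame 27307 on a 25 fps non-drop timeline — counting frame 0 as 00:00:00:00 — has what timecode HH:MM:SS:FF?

00:18:12:07

27307 ÷ 25 = 1092 full seconds, remainder 7 frames.
1092 s = 0 h 18 min 12 s.
Timecode: 00:18:12:07.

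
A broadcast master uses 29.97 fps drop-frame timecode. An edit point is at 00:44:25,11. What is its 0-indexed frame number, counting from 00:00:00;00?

79881

As if non-drop at 30 labels/s: (0 × 3600 + 44 × 60 + 25) × 30 + 11 = 79961.
Minute boundaries passed: 44; those not divisible by 10: 44 − 4 = 40; dropped labels = 2 × 40 = 80.
Actual frame index = 79961 − 80 = 79881.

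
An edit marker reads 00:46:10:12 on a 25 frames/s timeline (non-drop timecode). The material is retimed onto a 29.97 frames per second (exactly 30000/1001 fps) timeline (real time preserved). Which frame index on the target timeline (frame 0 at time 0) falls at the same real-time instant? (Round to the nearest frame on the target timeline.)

Source frame index: (0×3600 + 46×60 + 10) × 25 + 12 = 69262.
Real time: 69262 / (25) = 69262/25 s.
Target frame: (69262/25) × (30000/1001) = 83114400/1001 ≈ 83031.369 → 83031.

frame 83031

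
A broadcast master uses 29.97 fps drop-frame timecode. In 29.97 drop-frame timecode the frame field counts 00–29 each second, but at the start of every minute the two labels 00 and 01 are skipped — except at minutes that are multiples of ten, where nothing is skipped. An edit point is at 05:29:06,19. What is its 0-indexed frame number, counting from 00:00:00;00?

591805

Complete 10-minute blocks: 32, each 17982 frames → 575424.
Remaining 9 whole minutes in the current block: 1800 + 8 × 1798 = 16184 frames.
Within the current minute: 6 × 30 + 19 − 2 = 197 (labels ;00/;01 skipped at this minute). Total = 575424 + 16184 + 197 = 591805.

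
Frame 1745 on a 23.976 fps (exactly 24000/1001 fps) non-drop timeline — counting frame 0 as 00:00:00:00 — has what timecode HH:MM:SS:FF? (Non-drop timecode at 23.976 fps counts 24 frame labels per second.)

00:01:12:17

1745 ÷ 24 = 72 full seconds, remainder 17 frames.
72 s = 0 h 1 min 12 s.
Timecode: 00:01:12:17.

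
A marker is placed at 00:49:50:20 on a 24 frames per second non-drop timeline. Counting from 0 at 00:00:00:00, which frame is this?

Total seconds to the label: (0 × 3600 + 49 × 60 + 50) = 2990.
Frame index = 2990 × 24 + 20 = 71780.

frame 71780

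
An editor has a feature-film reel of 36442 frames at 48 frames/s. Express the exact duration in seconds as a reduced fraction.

18221/24 seconds

Running time = 36442 ÷ (48) = 36442 × 1/48 = 18221/24 s.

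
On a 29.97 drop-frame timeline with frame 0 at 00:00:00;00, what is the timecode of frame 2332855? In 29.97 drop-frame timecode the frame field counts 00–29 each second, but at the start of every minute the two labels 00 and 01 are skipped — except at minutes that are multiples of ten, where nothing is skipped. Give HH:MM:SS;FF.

Ten DF minutes hold 17982 frames, so frame 2332855 lies in block 129 (frames 2319678–2337659) with 13177 frames into that block.
The block's first minute is 1800 frames and the rest 1798 each; 13177 frames reaches minute 7, so 129 × 18 + 7 × 2 = 2336 labels have been skipped so far.
Adding those back, label number 2332855 + 2336 = 2335191 at 30 labels/s is 77839 s + 21 f = 21 h 37 min 19 s frame 21, i.e. 21:37:19;21.

21:37:19;21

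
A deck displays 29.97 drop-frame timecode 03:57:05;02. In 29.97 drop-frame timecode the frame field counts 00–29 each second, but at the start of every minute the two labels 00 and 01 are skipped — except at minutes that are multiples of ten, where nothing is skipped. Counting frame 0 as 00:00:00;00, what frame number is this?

As if non-drop at 30 labels/s: (3 × 3600 + 57 × 60 + 5) × 30 + 2 = 426752.
Minute boundaries passed: 237; those not divisible by 10: 237 − 23 = 214; dropped labels = 2 × 214 = 428.
Actual frame index = 426752 − 428 = 426324.

426324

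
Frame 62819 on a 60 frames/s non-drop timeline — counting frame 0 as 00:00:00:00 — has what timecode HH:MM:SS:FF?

00:17:26:59

62819 ÷ 60 = 1046 full seconds, remainder 59 frames.
1046 s = 0 h 17 min 26 s.
Timecode: 00:17:26:59.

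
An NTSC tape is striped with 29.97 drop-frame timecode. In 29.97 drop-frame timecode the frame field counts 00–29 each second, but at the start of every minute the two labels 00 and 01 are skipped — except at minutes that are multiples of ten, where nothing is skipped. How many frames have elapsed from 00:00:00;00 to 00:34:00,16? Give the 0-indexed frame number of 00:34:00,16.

As if non-drop at 30 labels/s: (0 × 3600 + 34 × 60 + 0) × 30 + 16 = 61216.
Minute boundaries passed: 34; those not divisible by 10: 34 − 3 = 31; dropped labels = 2 × 31 = 62.
Actual frame index = 61216 − 62 = 61154.

61154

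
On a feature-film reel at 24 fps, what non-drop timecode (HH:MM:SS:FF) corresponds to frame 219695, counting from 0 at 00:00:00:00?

219695 ÷ 24 = 9153 full seconds, remainder 23 frames.
9153 s = 2 h 32 min 33 s.
Timecode: 02:32:33:23.

02:32:33:23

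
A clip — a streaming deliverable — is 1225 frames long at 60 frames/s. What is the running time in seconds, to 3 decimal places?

20.417 seconds

Running time = 1225 × 1/60 = 245/12 s ≈ 20.417 s.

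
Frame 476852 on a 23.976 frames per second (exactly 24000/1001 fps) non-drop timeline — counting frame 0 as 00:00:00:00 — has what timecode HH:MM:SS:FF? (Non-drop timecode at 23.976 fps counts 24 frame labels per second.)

476852 ÷ 24 = 19868 full seconds, remainder 20 frames.
19868 s = 5 h 31 min 8 s.
Timecode: 05:31:08:20.

05:31:08:20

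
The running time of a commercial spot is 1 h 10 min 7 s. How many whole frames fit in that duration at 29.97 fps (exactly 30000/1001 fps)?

1 h 10 min 7 s = 4207 s.
Frames = 4207 × 30000/1001 = 18030000/143 ≈ 126083.9161.
Complete frames: 126083.

126083 frames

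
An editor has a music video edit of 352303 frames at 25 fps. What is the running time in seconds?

14092.12 seconds

Running time = 352303 / (25) = 14092.12 s.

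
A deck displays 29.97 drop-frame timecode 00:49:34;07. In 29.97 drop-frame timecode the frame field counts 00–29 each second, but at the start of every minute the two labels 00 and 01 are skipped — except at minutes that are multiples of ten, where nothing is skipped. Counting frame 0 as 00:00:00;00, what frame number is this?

As if non-drop at 30 labels/s: (0 × 3600 + 49 × 60 + 34) × 30 + 7 = 89227.
Minute boundaries passed: 49; those not divisible by 10: 49 − 4 = 45; dropped labels = 2 × 45 = 90.
Actual frame index = 89227 − 90 = 89137.

89137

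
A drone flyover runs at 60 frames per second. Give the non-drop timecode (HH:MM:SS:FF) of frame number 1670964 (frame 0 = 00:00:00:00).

07:44:09:24

1670964 ÷ 60 = 27849 full seconds, remainder 24 frames.
27849 s = 7 h 44 min 9 s.
Timecode: 07:44:09:24.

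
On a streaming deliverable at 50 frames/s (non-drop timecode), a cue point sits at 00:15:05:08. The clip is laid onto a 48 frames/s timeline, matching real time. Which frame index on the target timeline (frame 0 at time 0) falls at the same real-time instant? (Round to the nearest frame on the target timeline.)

Source frame index: (0×3600 + 15×60 + 5) × 50 + 8 = 45258.
Real time: 45258 / (50) = 22629/25 s.
Target frame: (22629/25) × (48) = 1086192/25 ≈ 43447.680 → 43448.

frame 43448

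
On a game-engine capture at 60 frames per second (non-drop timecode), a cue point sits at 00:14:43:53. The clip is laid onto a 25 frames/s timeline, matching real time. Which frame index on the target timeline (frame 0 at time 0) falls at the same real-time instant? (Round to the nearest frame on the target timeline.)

frame 22097

Source frame index: (0×3600 + 14×60 + 43) × 60 + 53 = 53033.
Real time: 53033 / (60) = 53033/60 s.
Target frame: (53033/60) × (25) = 265165/12 ≈ 22097.083 → 22097.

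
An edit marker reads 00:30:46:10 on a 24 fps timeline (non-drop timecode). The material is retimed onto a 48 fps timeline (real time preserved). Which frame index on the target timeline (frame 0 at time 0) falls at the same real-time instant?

frame 88628

Source frame index: (0×3600 + 30×60 + 46) × 24 + 10 = 44314.
Real time: 44314 / (24) = 22157/12 s.
Target frame: (22157/12) × (48) = 88628.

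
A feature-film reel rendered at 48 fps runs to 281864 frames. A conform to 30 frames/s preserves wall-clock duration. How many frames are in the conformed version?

Target frames = source frames × (target rate / source rate) = 281864 × (30)/(48) = 281864 × 5/8 = 176165.

176165 frames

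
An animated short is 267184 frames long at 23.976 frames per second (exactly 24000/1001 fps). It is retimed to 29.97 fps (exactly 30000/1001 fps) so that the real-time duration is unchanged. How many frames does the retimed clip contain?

Target frames = source frames × (target rate / source rate) = 267184 × (30000/1001)/(24000/1001) = 267184 × 5/4 = 333980.

333980 frames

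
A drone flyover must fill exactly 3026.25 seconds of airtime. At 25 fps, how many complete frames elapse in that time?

75656 frames

Frames = 3026.25 × 25 = 302625/4 ≈ 75656.2500.
Complete frames: 75656.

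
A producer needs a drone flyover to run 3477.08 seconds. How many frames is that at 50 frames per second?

Frames = 3477.08 × 50 = 173854.

173854 frames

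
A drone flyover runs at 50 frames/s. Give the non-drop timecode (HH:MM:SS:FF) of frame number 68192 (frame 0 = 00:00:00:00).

68192 ÷ 50 = 1363 full seconds, remainder 42 frames.
1363 s = 0 h 22 min 43 s.
Timecode: 00:22:43:42.

00:22:43:42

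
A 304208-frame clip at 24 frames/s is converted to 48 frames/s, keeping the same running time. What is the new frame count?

608416 frames

Target frames = source frames × (target rate / source rate) = 304208 × (48)/(24) = 304208 × 2 = 608416.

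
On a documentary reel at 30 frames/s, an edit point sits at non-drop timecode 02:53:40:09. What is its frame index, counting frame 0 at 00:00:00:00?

Total seconds to the label: (2 × 3600 + 53 × 60 + 40) = 10420.
Frame index = 10420 × 30 + 9 = 312609.

frame 312609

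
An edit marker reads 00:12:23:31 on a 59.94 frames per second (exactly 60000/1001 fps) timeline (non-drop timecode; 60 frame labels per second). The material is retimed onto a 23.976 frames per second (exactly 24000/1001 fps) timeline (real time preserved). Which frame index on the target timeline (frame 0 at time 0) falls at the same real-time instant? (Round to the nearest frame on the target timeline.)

frame 17844

Source frame index: (0×3600 + 12×60 + 23) × 60 + 31 = 44611.
Real time: 44611 / (60000/1001) = 44655611/60000 s.
Target frame: (44655611/60000) × (24000/1001) = 89222/5 ≈ 17844.400 → 17844.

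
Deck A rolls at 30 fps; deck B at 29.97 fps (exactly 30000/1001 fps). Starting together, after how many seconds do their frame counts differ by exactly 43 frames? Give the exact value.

The gap grows by |30000/1001 − 30| = 30/1001 frames per second.
Time for a 43-frame gap: 43 ÷ (30/1001) = 43043/30 s.

43043/30 seconds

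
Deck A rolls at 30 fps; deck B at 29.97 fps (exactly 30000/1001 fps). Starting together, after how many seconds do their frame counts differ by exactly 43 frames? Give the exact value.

The gap grows by |30000/1001 − 30| = 30/1001 frames per second.
Time for a 43-frame gap: 43 ÷ (30/1001) = 43043/30 s.

43043/30 seconds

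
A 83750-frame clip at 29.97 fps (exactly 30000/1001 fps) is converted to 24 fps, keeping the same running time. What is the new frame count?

Target frames = source frames × (target rate / source rate) = 83750 × (24)/(30000/1001) = 83750 × 1001/1250 = 67067.

67067 frames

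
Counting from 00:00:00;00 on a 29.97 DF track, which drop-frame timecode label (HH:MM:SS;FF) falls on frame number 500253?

Each 10-minute DF block holds 10 × 60 × 30 − 9 × 2 = 17982 frames. 500253 ÷ 17982 → 27 full blocks, remainder 14739.
Within the partial block the first minute is 1800 frames and each further minute 1798, so 8 further minute boundaries passed. Total skipped labels = 18 × 27 + 2 × 8 = 502.
Non-drop label index = 500253 + 502 = 500755; at 30 labels/s that is 04:38:11:25, i.e. DF 04:38:11;25.

04:38:11;25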